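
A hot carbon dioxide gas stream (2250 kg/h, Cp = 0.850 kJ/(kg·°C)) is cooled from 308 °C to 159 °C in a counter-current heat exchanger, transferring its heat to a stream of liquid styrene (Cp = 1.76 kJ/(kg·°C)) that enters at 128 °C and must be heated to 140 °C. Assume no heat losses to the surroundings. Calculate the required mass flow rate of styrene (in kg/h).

Heat released by hot stream: Q = 2250 × 0.850 × (308 − 159) = 284960 kJ/h
Energy balance on cold side (adiabatic exchanger): Q = ṁ_c·Cp_c·(T_c,out − T_c,in)
ṁ_c = 284960 / [1.76 × (140 − 128)] = 13493 kg/h

ṁ_c = 13500 kg/h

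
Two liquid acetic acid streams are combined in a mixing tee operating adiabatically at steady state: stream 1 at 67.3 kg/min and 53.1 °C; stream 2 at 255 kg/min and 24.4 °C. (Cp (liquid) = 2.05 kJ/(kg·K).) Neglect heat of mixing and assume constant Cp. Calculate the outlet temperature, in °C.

T_out = 30.4 °C

Adiabatic, steady state ⇒ Σ ṁᵢCp,ᵢ(T_out − Tᵢ) = 0
T_out = Σ ṁᵢCp,ᵢTᵢ / Σ ṁᵢCp,ᵢ
      = 20081 / 660.71 = 30.393 °C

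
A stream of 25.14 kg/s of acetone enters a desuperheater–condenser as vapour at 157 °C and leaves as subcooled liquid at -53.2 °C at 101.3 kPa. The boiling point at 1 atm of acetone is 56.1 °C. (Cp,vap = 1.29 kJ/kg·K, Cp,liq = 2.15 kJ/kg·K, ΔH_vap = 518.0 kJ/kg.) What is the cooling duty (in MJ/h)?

vapour 157→56.1 °C: -130.16 kJ/kg
condensation at 56.1 °C: -518 kJ/kg
liquid 56.1→-53.2 °C: -235 kJ/kg
Δh = -130.16 + -518 + -235 = -883.16 kJ/kg
Q = ṁ·Δh = 25.14 kg/s × -883.16 kJ/kg = -22203 kJ/s
|Q| = 22203 kW = 79929 MJ/h

Q_c = 79900 MJ/h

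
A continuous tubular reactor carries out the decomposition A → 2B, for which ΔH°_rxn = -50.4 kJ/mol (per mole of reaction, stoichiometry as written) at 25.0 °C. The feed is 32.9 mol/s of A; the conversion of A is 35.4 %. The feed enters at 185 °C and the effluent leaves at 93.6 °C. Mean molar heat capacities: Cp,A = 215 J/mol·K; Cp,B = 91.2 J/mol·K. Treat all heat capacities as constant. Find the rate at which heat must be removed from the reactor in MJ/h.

Extent of reaction ξ = 0.354 × 32.9 = 11.647 mol/s
Reaction term: ξ·ΔH°_rxn = 11.647 × -50.4 = -586.99 kJ/s
Sensible, feed 185→25 °C: -1131.8 kJ/s
Outlet flows (mol/s): A 21.253, B 23.293
Sensible, products 25→93.6 °C: 459.2 kJ/s
Q = ΔH = -1259.6 kJ/s = -1259.6 kW
Heat removed = 4534.4 MJ/h

Q_out = 4530 MJ/h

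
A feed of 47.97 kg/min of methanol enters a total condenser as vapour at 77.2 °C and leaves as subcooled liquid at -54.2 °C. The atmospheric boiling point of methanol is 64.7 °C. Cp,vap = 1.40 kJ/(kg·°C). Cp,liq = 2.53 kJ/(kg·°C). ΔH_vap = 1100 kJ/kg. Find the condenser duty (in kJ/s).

Q_c = 1130 kJ/s

vapour 77.2→64.7 °C: -17.5 kJ/kg
condensation at 64.7 °C: -1100 kJ/kg
liquid 64.7→-54.2 °C: -300.82 kJ/kg
Δh = -17.5 + -1100 + -300.82 = -1418.3 kJ/kg
Q = ṁ·Δh = 47.97 kg/min × -1418.3 kJ/kg = -68037 kJ/min
|Q| = 1133.9 kW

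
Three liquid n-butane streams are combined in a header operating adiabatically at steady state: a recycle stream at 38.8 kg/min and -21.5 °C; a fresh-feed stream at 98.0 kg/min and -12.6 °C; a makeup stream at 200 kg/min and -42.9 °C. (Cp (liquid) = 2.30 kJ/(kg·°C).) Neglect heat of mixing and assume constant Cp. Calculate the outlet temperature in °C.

No heat crosses the boundary, so H_out = H_in.
T_out = Σ ṁᵢCp,ᵢTᵢ / Σ ṁᵢCp,ᵢ
      = -24493 / 774.64 = -31.618 °C

T_out = -31.6 °C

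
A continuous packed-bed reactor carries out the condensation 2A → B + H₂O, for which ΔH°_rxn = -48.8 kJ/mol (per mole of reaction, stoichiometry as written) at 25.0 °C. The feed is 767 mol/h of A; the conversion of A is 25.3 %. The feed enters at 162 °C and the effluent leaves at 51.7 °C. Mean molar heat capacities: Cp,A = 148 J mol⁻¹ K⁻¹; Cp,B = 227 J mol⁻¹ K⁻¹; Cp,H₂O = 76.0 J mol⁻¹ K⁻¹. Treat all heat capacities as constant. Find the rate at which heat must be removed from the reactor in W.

Extent of reaction ξ = 0.253 × 767 / 2 = 97.026 mol/h
Reaction term: ξ·ΔH°_rxn = 97.026 × -48.8 = -4734.8 kJ/h
Sensible, feed 162→25 °C: -15552 kJ/h
Outlet flows (mol/h): A 572.95, B 97.026, H₂O 97.026
Sensible, products 25→51.7 °C: 3049 kJ/h
Q = ΔH = -17238 kJ/h = -4.7882 kW
Heat removed = 4788.2 W

Q_out = 4790 W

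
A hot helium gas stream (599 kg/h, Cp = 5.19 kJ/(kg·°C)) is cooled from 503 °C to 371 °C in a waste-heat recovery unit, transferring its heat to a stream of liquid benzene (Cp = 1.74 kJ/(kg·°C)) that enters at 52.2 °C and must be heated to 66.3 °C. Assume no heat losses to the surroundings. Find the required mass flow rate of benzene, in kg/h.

ṁ_c = 16700 kg/h

Heat released by hot stream: Q = 599 × 5.19 × (503 − 371) = 410360 kJ/h
Energy balance on cold side (adiabatic exchanger): Q = ṁ_c·Cp_c·(T_c,out − T_c,in)
ṁ_c = 410360 / [1.74 × (66.3 − 52.2)] = 16726 kg/h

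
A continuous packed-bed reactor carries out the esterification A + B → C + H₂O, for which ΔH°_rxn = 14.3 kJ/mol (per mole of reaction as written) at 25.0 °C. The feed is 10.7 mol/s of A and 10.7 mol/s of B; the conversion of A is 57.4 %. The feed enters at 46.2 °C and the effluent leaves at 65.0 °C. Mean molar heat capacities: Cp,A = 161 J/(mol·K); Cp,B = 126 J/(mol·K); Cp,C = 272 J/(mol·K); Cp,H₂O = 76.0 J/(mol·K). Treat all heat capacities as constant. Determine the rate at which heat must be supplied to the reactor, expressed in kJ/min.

Q_in = 9630 kJ/min

Extent of reaction ξ = 0.574 × 10.7 = 6.1418 mol/s
Reaction term: ξ·ΔH°_rxn = 6.1418 × 14.3 = 87.828 kJ/s
Sensible, feed 46.2→25 °C: -65.103 kJ/s
Outlet flows (mol/s): A 4.5582, B 4.5582, C 6.1418, H₂O 6.1418
Sensible, products 25→65.0 °C: 137.82 kJ/s
Q = ΔH = 160.55 kJ/s = 160.55 kW
Heat supplied = 9632.8 kJ/min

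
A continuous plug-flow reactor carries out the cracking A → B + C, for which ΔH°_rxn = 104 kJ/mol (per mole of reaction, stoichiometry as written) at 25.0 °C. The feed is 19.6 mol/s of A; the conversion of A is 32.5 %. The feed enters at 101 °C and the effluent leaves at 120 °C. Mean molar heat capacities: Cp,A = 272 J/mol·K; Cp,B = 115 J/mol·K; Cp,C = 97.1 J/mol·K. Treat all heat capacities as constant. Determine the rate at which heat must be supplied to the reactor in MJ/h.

Extent of reaction ξ = 0.325 × 19.6 = 6.37 mol/s
Reaction term: ξ·ΔH°_rxn = 6.37 × 104 = 662.48 kJ/s
Sensible, feed 101→25 °C: -405.17 kJ/s
Outlet flows (mol/s): A 13.23, B 6.37, C 6.37
Sensible, products 25→120 °C: 470.22 kJ/s
Q = ΔH = 727.52 kJ/s = 727.52 kW
Heat supplied = 2619.1 MJ/h

Q_in = 2620 MJ/h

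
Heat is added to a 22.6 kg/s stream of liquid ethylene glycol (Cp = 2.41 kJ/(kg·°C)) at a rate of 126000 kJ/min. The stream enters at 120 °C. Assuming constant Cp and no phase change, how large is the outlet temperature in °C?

T_out = 159 °C

Q = 126000 kJ/min = 2100 kJ/s
ΔT = Q/(ṁ·Cp) = 2100/(22.6×2.41) = 38.556 K
T_out = 120 + 38.556 = 158.56 °C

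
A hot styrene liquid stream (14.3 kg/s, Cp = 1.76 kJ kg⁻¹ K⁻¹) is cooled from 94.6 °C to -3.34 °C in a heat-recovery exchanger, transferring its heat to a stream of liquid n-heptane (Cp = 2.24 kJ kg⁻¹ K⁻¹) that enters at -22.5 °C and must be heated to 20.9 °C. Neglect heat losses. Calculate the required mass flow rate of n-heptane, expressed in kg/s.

ṁ_c = 25.4 kg/s

Heat released by hot stream: Q = 14.3 × 1.76 × (94.6 − -3.34) = 2465 kJ/s
Energy balance on cold side (adiabatic exchanger): Q = ṁ_c·Cp_c·(T_c,out − T_c,in)
ṁ_c = 2465 / [2.24 × (20.9 − -22.5)] = 25.355 kg/s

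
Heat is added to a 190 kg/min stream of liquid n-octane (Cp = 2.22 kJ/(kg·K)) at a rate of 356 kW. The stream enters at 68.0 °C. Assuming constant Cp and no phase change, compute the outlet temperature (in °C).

Q = 356 kW = 21360 kJ/min
ΔT = Q/(ṁ·Cp) = 21360/(190×2.22) = 50.64 K
T_out = 68.0 + 50.64 = 118.64 °C

T_out = 119 °C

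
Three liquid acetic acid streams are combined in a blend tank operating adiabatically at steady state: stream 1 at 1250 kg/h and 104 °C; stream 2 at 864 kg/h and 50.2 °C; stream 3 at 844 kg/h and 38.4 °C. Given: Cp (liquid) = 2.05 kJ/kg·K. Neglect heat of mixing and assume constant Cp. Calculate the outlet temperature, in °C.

Energy balance with Q = 0: Σ ṁᵢCp,ᵢ(T_out − Tᵢ) = 0
T_out = Σ ṁᵢCp,ᵢTᵢ / Σ ṁᵢCp,ᵢ
      = 421850 / 6063.9 = 69.568 °C

T_out = 69.6 °C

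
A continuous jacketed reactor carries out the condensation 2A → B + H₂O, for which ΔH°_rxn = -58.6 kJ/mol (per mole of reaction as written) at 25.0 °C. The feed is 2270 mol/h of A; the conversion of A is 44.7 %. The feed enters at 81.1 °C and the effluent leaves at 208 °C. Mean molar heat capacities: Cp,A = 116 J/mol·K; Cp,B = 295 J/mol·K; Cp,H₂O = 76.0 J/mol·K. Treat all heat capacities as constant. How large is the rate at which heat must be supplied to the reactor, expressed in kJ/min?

Extent of reaction ξ = 0.447 × 2270 / 2 = 507.35 mol/h
Reaction term: ξ·ΔH°_rxn = 507.35 × -58.6 = -29730 kJ/h
Sensible, feed 81.1→25 °C: -14772 kJ/h
Outlet flows (mol/h): A 1255.3, B 507.35, H₂O 507.35
Sensible, products 25→208 °C: 61093 kJ/h
Q = ΔH = 16590 kJ/h = 4.6084 kW
Heat supplied = 276.5 kJ/min

Q_in = 277 kJ/min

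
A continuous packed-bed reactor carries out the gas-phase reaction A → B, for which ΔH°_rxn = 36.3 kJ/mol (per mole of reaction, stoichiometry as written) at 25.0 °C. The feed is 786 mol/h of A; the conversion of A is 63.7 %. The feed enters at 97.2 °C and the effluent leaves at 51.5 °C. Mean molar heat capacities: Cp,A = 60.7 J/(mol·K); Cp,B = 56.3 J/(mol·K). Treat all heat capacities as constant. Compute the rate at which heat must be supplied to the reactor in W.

Extent of reaction ξ = 0.637 × 786 = 500.68 mol/h
Reaction term: ξ·ΔH°_rxn = 500.68 × 36.3 = 18175 kJ/h
Sensible, feed 97.2→25 °C: -3444.7 kJ/h
Outlet flows (mol/h): A 285.32, B 500.68
Sensible, products 25→51.5 °C: 1205.9 kJ/h
Q = ΔH = 15936 kJ/h = 4.4267 kW
Heat supplied = 4426.7 W

Q_in = 4430 W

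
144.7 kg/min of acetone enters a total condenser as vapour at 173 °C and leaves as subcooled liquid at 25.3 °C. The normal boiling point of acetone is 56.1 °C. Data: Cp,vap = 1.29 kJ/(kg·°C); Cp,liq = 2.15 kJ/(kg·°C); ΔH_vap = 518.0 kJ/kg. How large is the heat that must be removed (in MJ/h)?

Q_c = 6380 MJ/h

vapour 173→56.1 °C: -150.8 kJ/kg
condensation at 56.1 °C: -518 kJ/kg
liquid 56.1→25.3 °C: -66.22 kJ/kg
Δh = -150.8 + -518 + -66.22 = -735.02 kJ/kg
Q = ṁ·Δh = 144.7 kg/min × -735.02 kJ/kg = -106360 kJ/min
|Q| = 1772.6 kW = 6381.5 MJ/h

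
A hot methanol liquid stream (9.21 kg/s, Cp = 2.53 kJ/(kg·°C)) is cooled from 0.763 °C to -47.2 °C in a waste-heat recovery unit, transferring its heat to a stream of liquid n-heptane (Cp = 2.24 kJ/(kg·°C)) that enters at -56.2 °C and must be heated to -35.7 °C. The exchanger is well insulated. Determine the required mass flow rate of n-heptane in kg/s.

Heat released by hot stream: Q = 9.21 × 2.53 × (0.763 − -47.2) = 1117.6 kJ/s
Energy balance on cold side (adiabatic exchanger): Q = ṁ_c·Cp_c·(T_c,out − T_c,in)
ṁ_c = 1117.6 / [2.24 × (-35.7 − -56.2)] = 24.338 kg/s

ṁ_c = 24.3 kg/s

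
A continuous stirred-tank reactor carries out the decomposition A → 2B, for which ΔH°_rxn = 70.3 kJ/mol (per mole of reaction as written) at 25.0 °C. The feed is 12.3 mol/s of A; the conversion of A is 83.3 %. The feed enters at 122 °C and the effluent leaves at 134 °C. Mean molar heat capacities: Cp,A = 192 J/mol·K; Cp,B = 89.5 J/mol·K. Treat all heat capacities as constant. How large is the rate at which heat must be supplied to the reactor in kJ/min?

Q_in = 44000 kJ/min

Extent of reaction ξ = 0.833 × 12.3 = 10.246 mol/s
Reaction term: ξ·ΔH°_rxn = 10.246 × 70.3 = 720.29 kJ/s
Sensible, feed 122→25 °C: -229.08 kJ/s
Outlet flows (mol/s): A 2.0541, B 20.492
Sensible, products 25→134 °C: 242.9 kJ/s
Q = ΔH = 734.11 kJ/s = 734.11 kW
Heat supplied = 44046 kJ/min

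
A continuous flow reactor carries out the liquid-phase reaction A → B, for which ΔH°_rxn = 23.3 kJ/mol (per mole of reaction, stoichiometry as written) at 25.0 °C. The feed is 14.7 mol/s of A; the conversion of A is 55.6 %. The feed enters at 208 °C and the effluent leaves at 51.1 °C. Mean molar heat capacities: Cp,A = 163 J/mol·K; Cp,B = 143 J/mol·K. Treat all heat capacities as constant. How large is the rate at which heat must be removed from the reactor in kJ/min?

Q_out = 11400 kJ/min

Extent of reaction ξ = 0.556 × 14.7 = 8.1732 mol/s
Reaction term: ξ·ΔH°_rxn = 8.1732 × 23.3 = 190.44 kJ/s
Sensible, feed 208→25 °C: -438.49 kJ/s
Outlet flows (mol/s): A 6.5268, B 8.1732
Sensible, products 25→51.1 °C: 58.272 kJ/s
Q = ΔH = -189.78 kJ/s = -189.78 kW
Heat removed = 11387 kJ/min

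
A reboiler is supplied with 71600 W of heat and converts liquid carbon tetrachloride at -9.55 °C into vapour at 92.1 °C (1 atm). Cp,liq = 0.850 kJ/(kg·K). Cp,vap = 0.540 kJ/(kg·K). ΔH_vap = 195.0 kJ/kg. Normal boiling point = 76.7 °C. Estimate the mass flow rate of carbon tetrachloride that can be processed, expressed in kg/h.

ṁ = 932 kg/h

Δh = 0.850×(76.7−-9.55) + 195.0 + 0.540×(92.1−76.7) = 276.63 kJ/kg
Q = 71600 W = 71.6 kJ/s = 257760 kJ/h
ṁ = Q/Δh = 257760 / 276.63 = 931.79 kg/h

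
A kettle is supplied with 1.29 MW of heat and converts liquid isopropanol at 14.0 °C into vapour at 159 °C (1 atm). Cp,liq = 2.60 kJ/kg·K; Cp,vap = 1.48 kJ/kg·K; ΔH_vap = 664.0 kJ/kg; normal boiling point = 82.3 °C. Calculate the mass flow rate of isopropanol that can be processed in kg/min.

Δh = 2.60×(82.3−14.0) + 664.0 + 1.48×(159−82.3) = 955.1 kJ/kg
Q = 1.29 MW = 1290 kJ/s = 77400 kJ/min
ṁ = Q/Δh = 77400 / 955.1 = 81.039 kg/min

ṁ = 81.0 kg/min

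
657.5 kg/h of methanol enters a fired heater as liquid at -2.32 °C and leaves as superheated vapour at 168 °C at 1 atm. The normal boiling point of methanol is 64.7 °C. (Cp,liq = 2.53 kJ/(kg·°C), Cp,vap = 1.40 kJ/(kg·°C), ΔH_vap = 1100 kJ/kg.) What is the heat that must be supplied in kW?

Q = 258 kW

liquid -2.32→64.7 °C: 169.56 kJ/kg
vaporisation at 64.7 °C: 1100 kJ/kg
vapour 64.7→168 °C: 144.62 kJ/kg
Δh = 169.56 + 1100 + 144.62 = 1414.2 kJ/kg
Q = ṁ·Δh = 657.5 kg/h × 1414.2 kJ/kg = 929820 kJ/h
|Q| = 258.28 kW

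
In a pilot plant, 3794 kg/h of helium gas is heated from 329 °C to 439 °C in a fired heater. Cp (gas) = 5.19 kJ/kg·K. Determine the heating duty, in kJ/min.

Q = ṁ·Cp·ΔT = 3794 × 5.19 × (439 − 329) = 2.166e+06 kJ/h
Converting: 2.166e+06 / 3600 s = 601.67 kW
Heating duty = 36100 kJ/min

Q = 36100 kJ/min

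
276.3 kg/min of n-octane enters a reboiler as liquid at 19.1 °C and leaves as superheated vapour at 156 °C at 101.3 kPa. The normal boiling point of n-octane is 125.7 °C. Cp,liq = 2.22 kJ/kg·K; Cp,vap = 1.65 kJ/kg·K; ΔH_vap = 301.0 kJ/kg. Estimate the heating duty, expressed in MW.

Q = 2.71 MW

liquid 19.1→125.7 °C: 236.65 kJ/kg
vaporisation at 125.7 °C: 301 kJ/kg
vapour 125.7→156 °C: 49.995 kJ/kg
Δh = 236.65 + 301 + 49.995 = 587.65 kJ/kg
Q = ṁ·Δh = 276.3 kg/min × 587.65 kJ/kg = 162370 kJ/min
|Q| = 2706.1 kW = 2.7061 MW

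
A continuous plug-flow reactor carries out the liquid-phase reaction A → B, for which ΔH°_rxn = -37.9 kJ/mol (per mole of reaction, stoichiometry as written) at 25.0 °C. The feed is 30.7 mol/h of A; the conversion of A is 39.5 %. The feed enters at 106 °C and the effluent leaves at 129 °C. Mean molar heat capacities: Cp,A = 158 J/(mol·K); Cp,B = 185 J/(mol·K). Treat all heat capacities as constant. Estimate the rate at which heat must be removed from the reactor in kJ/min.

Q_out = 5.23 kJ/min

Extent of reaction ξ = 0.395 × 30.7 = 12.127 mol/h
Reaction term: ξ·ΔH°_rxn = 12.127 × -37.9 = -459.59 kJ/h
Sensible, feed 106→25 °C: -392.9 kJ/h
Outlet flows (mol/h): A 18.573, B 12.127
Sensible, products 25→129 °C: 538.51 kJ/h
Q = ΔH = -313.98 kJ/h = -0.087216 kW
Heat removed = 5.233 kJ/min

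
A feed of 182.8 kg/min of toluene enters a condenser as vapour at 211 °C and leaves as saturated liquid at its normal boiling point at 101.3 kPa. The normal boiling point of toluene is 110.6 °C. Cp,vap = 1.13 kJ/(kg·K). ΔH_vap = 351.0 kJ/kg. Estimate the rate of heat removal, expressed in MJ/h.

vapour 211→110.6 °C: -113.45 kJ/kg
condensation at 110.6 °C: -351 kJ/kg
Δh = -113.45 + -351 = -464.45 kJ/kg
Q = ṁ·Δh = 182.8 kg/min × -464.45 kJ/kg = -84902 kJ/min
|Q| = 1415 kW = 5094.1 MJ/h

Q_c = 5090 MJ/h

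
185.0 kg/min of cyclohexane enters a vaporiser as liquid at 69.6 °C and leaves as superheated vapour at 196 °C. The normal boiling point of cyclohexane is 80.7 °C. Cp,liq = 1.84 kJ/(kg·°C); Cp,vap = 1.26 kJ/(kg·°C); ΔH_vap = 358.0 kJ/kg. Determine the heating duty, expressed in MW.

Q = 1.61 MW

liquid 69.6→80.7 °C: 20.424 kJ/kg
vaporisation at 80.7 °C: 358 kJ/kg
vapour 80.7→196 °C: 145.28 kJ/kg
Δh = 20.424 + 358 + 145.28 = 523.7 kJ/kg
Q = ṁ·Δh = 185.0 kg/min × 523.7 kJ/kg = 96885 kJ/min
|Q| = 1614.7 kW = 1.6147 MW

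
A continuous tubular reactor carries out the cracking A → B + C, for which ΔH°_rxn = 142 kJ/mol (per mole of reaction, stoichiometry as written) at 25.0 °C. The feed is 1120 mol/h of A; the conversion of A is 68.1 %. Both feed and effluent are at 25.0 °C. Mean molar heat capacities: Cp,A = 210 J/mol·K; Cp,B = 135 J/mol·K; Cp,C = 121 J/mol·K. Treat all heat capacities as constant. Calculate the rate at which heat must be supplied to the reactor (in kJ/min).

Q_in = 1810 kJ/min

Extent of reaction ξ = 0.681 × 1120 = 762.72 mol/h
Reaction term: ξ·ΔH°_rxn = 762.72 × 142 = 108310 kJ/h
Q = ΔH = 108310 kJ/h = 30.085 kW
Heat supplied = 1805.1 kJ/min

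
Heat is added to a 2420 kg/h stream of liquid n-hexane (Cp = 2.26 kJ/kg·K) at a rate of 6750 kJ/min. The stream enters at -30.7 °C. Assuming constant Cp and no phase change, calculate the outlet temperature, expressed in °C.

T_out = 43.4 °C

Q = 6750 kJ/min = 405000 kJ/h
ΔT = Q/(ṁ·Cp) = 405000/(2420×2.26) = 74.051 K
T_out = -30.7 + 74.051 = 43.351 °C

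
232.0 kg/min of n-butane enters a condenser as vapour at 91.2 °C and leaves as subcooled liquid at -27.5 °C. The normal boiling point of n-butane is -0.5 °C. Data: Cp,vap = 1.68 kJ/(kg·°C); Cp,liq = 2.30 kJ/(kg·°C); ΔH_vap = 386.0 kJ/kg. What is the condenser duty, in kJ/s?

Q_c = 2330 kJ/s

vapour 91.2→-0.5 °C: -154.06 kJ/kg
condensation at -0.5 °C: -386 kJ/kg
liquid -0.5→-27.5 °C: -62.1 kJ/kg
Δh = -154.06 + -386 + -62.1 = -602.16 kJ/kg
Q = ṁ·Δh = 232.0 kg/min × -602.16 kJ/kg = -139700 kJ/min
|Q| = 2328.3 kW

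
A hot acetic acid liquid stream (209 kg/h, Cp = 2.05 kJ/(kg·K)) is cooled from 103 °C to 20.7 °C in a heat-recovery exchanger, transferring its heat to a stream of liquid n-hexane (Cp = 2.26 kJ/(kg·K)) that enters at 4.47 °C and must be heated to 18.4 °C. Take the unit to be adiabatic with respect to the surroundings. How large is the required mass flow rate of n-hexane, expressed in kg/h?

Heat released by hot stream: Q = 209 × 2.05 × (103 − 20.7) = 35261 kJ/h
Energy balance on cold side (adiabatic exchanger): Q = ṁ_c·Cp_c·(T_c,out − T_c,in)
ṁ_c = 35261 / [2.26 × (18.4 − 4.47)] = 1120.1 kg/h

ṁ_c = 1120 kg/h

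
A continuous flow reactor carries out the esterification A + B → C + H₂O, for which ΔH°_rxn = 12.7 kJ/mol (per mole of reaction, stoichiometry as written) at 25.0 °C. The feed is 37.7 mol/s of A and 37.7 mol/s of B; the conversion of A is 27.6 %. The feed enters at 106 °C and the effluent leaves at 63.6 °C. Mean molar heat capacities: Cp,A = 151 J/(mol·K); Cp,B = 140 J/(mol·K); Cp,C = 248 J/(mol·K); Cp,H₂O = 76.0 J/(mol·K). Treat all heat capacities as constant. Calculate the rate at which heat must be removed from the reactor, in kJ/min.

Q_out = 19200 kJ/min

Extent of reaction ξ = 0.276 × 37.7 = 10.405 mol/s
Reaction term: ξ·ΔH°_rxn = 10.405 × 12.7 = 132.15 kJ/s
Sensible, feed 106→25 °C: -888.63 kJ/s
Outlet flows (mol/s): A 27.295, B 27.295, C 10.405, H₂O 10.405
Sensible, products 25→63.6 °C: 436.72 kJ/s
Q = ΔH = -319.76 kJ/s = -319.76 kW
Heat removed = 19185 kJ/min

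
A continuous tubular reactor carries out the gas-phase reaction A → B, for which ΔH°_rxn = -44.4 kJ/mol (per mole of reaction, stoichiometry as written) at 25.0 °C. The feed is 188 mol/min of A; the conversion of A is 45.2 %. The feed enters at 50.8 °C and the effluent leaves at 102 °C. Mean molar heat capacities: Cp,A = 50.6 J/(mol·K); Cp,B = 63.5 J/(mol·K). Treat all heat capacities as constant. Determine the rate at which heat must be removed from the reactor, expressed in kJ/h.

Extent of reaction ξ = 0.452 × 188 = 84.976 mol/min
Reaction term: ξ·ΔH°_rxn = 84.976 × -44.4 = -3772.9 kJ/min
Sensible, feed 50.8→25 °C: -245.43 kJ/min
Outlet flows (mol/min): A 103.02, B 84.976
Sensible, products 25→102 °C: 816.89 kJ/min
Q = ΔH = -3201.5 kJ/min = -53.358 kW
Heat removed = 192090 kJ/h

Q_out = 192000 kJ/h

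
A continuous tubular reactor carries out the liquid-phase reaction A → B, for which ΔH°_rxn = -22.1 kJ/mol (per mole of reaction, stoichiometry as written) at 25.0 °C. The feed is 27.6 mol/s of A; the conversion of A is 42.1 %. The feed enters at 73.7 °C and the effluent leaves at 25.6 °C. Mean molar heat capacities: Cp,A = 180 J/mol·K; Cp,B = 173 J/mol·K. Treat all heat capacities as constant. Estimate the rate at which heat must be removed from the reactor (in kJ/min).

Extent of reaction ξ = 0.421 × 27.6 = 11.62 mol/s
Reaction term: ξ·ΔH°_rxn = 11.62 × -22.1 = -256.79 kJ/s
Sensible, feed 73.7→25 °C: -241.94 kJ/s
Outlet flows (mol/s): A 15.98, B 11.62
Sensible, products 25→25.6 °C: 2.932 kJ/s
Q = ΔH = -495.8 kJ/s = -495.8 kW
Heat removed = 29748 kJ/min

Q_out = 29700 kJ/min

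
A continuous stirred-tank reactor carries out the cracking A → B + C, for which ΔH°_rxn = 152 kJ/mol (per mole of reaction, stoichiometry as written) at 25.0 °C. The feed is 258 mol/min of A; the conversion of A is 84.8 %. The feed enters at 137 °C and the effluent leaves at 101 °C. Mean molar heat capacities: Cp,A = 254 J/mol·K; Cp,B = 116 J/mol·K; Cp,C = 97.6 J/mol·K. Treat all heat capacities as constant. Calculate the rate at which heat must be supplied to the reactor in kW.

Q_in = 504 kW

Extent of reaction ξ = 0.848 × 258 = 218.78 mol/min
Reaction term: ξ·ΔH°_rxn = 218.78 × 152 = 33255 kJ/min
Sensible, feed 137→25 °C: -7339.6 kJ/min
Outlet flows (mol/min): A 39.216, B 218.78, C 218.78
Sensible, products 25→101 °C: 4308.7 kJ/min
Q = ΔH = 30224 kJ/min = 503.74 kW
Heat supplied = 503.74 kW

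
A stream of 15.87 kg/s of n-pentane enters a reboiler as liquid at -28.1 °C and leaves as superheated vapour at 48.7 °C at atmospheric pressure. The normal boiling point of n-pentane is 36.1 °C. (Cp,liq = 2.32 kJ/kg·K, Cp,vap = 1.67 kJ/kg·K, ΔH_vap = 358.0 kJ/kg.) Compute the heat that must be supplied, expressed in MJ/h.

Q = 30200 MJ/h

liquid -28.1→36.1 °C: 148.94 kJ/kg
vaporisation at 36.1 °C: 358 kJ/kg
vapour 36.1→48.7 °C: 21.042 kJ/kg
Δh = 148.94 + 358 + 21.042 = 527.99 kJ/kg
Q = ṁ·Δh = 15.87 kg/s × 527.99 kJ/kg = 8379.1 kJ/s
|Q| = 8379.1 kW = 30165 MJ/h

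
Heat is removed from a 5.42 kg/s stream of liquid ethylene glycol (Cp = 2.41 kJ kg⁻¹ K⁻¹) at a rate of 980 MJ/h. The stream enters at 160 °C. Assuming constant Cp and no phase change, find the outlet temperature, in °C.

Q = 980 MJ/h = 272.22 kJ/s
ΔT = Q/(ṁ·Cp) = 272.22/(5.42×2.41) = 20.84 K
T_out = 160 − 20.84 = 139.16 °C

T_out = 139 °C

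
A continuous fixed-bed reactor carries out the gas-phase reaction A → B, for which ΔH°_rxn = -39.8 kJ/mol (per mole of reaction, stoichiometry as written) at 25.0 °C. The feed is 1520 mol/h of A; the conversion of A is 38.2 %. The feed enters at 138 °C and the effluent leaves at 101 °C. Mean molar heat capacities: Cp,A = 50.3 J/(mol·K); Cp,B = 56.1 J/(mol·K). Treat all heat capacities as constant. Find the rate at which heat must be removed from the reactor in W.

Q_out = 7130 W

Extent of reaction ξ = 0.382 × 1520 = 580.64 mol/h
Reaction term: ξ·ΔH°_rxn = 580.64 × -39.8 = -23109 kJ/h
Sensible, feed 138→25 °C: -8639.5 kJ/h
Outlet flows (mol/h): A 939.36, B 580.64
Sensible, products 25→101 °C: 6066.6 kJ/h
Q = ΔH = -25682 kJ/h = -7.134 kW
Heat removed = 7134 W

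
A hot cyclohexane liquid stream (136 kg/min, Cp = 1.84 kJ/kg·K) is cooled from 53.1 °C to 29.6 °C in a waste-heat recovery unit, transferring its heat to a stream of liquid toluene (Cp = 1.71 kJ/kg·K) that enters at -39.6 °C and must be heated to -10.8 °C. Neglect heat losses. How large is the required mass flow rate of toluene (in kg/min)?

ṁ_c = 119 kg/min

Heat released by hot stream: Q = 136 × 1.84 × (53.1 − 29.6) = 5880.6 kJ/min
Energy balance on cold side (adiabatic exchanger): Q = ṁ_c·Cp_c·(T_c,out − T_c,in)
ṁ_c = 5880.6 / [1.71 × (-10.8 − -39.6)] = 119.41 kg/min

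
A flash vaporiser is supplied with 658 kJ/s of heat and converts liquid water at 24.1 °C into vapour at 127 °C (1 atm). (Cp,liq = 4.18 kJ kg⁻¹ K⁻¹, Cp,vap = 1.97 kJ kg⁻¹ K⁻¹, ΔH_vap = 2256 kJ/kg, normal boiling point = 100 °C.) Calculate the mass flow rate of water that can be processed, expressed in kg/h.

ṁ = 902 kg/h

Δh = 4.18×(100−24.1) + 2256 + 1.97×(127−100) = 2626.5 kJ/kg
Q = 658 kJ/s = 658 kJ/s = 2.3688e+06 kJ/h
ṁ = Q/Δh = 2.3688e+06 / 2626.5 = 901.9 kg/h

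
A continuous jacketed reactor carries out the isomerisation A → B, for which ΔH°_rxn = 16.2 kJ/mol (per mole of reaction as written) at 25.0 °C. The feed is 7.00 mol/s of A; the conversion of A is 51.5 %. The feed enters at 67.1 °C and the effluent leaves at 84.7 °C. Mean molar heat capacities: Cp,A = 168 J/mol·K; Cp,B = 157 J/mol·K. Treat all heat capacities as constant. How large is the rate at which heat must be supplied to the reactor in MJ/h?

Extent of reaction ξ = 0.515 × 7.00 = 3.605 mol/s
Reaction term: ξ·ΔH°_rxn = 3.605 × 16.2 = 58.401 kJ/s
Sensible, feed 67.1→25 °C: -49.51 kJ/s
Outlet flows (mol/s): A 3.395, B 3.605
Sensible, products 25→84.7 °C: 67.84 kJ/s
Q = ΔH = 76.731 kJ/s = 76.731 kW
Heat supplied = 276.23 MJ/h

Q_in = 276 MJ/h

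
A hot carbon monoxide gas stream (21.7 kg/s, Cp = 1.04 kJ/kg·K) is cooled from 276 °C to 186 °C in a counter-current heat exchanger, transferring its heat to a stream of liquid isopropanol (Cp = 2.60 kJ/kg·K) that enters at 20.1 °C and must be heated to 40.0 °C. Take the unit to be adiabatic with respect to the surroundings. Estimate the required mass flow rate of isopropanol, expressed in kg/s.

ṁ_c = 39.3 kg/s

Heat released by hot stream: Q = 21.7 × 1.04 × (276 − 186) = 2031.1 kJ/s
Energy balance on cold side (adiabatic exchanger): Q = ṁ_c·Cp_c·(T_c,out − T_c,in)
ṁ_c = 2031.1 / [2.60 × (40.0 − 20.1)] = 39.256 kg/s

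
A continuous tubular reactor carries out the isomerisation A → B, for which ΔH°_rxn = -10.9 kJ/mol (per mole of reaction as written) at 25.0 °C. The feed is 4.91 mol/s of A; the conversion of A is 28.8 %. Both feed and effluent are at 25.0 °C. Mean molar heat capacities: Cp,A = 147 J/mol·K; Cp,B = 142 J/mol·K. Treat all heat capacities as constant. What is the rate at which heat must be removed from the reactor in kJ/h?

Extent of reaction ξ = 0.288 × 4.91 = 1.4141 mol/s
Reaction term: ξ·ΔH°_rxn = 1.4141 × -10.9 = -15.413 kJ/s
Q = ΔH = -15.413 kJ/s = -15.413 kW
Heat removed = 55488 kJ/h

Q_out = 55500 kJ/h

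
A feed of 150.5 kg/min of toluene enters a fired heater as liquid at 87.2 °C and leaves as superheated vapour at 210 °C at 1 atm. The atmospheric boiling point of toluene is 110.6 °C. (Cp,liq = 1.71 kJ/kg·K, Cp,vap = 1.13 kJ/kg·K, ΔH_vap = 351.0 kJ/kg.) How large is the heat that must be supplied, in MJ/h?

Q = 4550 MJ/h

liquid 87.2→110.6 °C: 40.014 kJ/kg
vaporisation at 110.6 °C: 351 kJ/kg
vapour 110.6→210 °C: 112.32 kJ/kg
Δh = 40.014 + 351 + 112.32 = 503.34 kJ/kg
Q = ṁ·Δh = 150.5 kg/min × 503.34 kJ/kg = 75752 kJ/min
|Q| = 1262.5 kW = 4545.1 MJ/h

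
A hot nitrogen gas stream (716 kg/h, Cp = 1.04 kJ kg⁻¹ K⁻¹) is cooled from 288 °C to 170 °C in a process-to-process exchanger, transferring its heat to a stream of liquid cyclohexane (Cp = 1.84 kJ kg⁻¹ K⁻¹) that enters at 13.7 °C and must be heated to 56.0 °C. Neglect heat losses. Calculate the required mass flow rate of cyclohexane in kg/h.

ṁ_c = 1130 kg/h

Heat released by hot stream: Q = 716 × 1.04 × (288 − 170) = 87868 kJ/h
Energy balance on cold side (adiabatic exchanger): Q = ṁ_c·Cp_c·(T_c,out − T_c,in)
ṁ_c = 87868 / [1.84 × (56.0 − 13.7)] = 1128.9 kg/h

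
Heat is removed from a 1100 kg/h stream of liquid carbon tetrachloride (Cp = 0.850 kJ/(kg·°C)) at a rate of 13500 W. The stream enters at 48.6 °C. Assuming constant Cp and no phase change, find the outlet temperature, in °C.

Q = 13500 W = 48600 kJ/h
ΔT = Q/(ṁ·Cp) = 48600/(1100×0.850) = 51.979 K
T_out = 48.6 − 51.979 = -3.3786 °C

T_out = -3.38 °C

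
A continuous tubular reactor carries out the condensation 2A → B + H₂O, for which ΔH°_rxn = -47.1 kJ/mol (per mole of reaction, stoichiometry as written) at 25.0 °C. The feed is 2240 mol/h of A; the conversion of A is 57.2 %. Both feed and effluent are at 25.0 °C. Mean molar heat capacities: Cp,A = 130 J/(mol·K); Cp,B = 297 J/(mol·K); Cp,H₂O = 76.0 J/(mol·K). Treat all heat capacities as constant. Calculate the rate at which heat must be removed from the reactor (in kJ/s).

Extent of reaction ξ = 0.572 × 2240 / 2 = 640.64 mol/h
Reaction term: ξ·ΔH°_rxn = 640.64 × -47.1 = -30174 kJ/h
Q = ΔH = -30174 kJ/h = -8.3817 kW
Heat removed = 8.3817 kJ/s

Q_out = 8.38 kJ/s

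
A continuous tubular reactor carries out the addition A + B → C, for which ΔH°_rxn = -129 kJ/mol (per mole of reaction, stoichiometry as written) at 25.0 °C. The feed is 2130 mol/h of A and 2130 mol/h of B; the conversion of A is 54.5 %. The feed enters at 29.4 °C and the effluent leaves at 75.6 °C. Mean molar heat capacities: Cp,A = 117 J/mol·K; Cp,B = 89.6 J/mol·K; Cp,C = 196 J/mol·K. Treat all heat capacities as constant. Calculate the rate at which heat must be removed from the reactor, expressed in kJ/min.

Q_out = 2170 kJ/min

Extent of reaction ξ = 0.545 × 2130 = 1160.9 mol/h
Reaction term: ξ·ΔH°_rxn = 1160.9 × -129 = -149750 kJ/h
Sensible, feed 29.4→25 °C: -1936.3 kJ/h
Outlet flows (mol/h): A 969.15, B 969.15, C 1160.9
Sensible, products 25→75.6 °C: 21644 kJ/h
Q = ΔH = -130040 kJ/h = -36.123 kW
Heat removed = 2167.4 kJ/min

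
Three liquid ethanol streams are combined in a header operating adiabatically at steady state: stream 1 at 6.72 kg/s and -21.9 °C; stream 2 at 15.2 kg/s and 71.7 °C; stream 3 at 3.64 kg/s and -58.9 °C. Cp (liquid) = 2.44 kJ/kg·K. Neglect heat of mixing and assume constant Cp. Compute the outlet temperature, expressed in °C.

T_out = 28.5 °C

Adiabatic, steady state ⇒ Σ ṁᵢCp,ᵢ(T_out − Tᵢ) = 0
T_out = Σ ṁᵢCp,ᵢTᵢ / Σ ṁᵢCp,ᵢ
      = 1777 / 62.366 = 28.493 °C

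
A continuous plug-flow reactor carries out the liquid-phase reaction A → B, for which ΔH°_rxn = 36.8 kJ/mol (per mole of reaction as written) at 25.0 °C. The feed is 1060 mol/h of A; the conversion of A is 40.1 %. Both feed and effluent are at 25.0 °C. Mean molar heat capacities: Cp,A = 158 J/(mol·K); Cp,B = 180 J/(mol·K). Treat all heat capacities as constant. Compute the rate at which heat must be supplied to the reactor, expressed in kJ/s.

Extent of reaction ξ = 0.401 × 1060 = 425.06 mol/h
Reaction term: ξ·ΔH°_rxn = 425.06 × 36.8 = 15642 kJ/h
Q = ΔH = 15642 kJ/h = 4.3451 kW
Heat supplied = 4.3451 kJ/s

Q_in = 4.35 kJ/s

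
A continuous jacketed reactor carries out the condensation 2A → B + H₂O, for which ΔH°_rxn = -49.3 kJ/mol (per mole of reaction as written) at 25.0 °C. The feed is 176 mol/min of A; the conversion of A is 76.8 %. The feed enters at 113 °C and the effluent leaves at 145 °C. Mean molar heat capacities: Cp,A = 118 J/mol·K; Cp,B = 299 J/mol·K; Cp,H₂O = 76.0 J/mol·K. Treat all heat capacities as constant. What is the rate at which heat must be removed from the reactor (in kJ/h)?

Q_out = 92400 kJ/h

Extent of reaction ξ = 0.768 × 176 / 2 = 67.584 mol/min
Reaction term: ξ·ΔH°_rxn = 67.584 × -49.3 = -3331.9 kJ/min
Sensible, feed 113→25 °C: -1827.6 kJ/min
Outlet flows (mol/min): A 40.832, B 67.584, H₂O 67.584
Sensible, products 25→145 °C: 3619.5 kJ/min
Q = ΔH = -1540 kJ/min = -25.667 kW
Heat removed = 92401 kJ/h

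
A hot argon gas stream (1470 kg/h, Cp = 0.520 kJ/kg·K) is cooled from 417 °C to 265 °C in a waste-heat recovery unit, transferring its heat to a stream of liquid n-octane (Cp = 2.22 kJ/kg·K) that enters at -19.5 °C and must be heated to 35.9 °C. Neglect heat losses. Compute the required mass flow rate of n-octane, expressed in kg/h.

ṁ_c = 945 kg/h

Heat released by hot stream: Q = 1470 × 0.520 × (417 − 265) = 116190 kJ/h
Energy balance on cold side (adiabatic exchanger): Q = ṁ_c·Cp_c·(T_c,out − T_c,in)
ṁ_c = 116190 / [2.22 × (35.9 − -19.5)] = 944.72 kg/h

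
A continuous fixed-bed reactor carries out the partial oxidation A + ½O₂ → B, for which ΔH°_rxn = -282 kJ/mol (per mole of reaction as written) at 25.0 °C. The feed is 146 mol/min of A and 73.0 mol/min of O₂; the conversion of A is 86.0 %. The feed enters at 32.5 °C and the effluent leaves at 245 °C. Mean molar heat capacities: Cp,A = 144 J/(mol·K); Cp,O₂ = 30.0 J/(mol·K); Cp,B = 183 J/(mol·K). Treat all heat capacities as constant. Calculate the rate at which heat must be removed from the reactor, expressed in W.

Q_out = 497000 W

Extent of reaction ξ = 0.860 × 146 = 125.56 mol/min
Reaction term: ξ·ΔH°_rxn = 125.56 × -282 = -35408 kJ/min
Sensible, feed 32.5→25 °C: -174.1 kJ/min
Outlet flows (mol/min): A 20.44, O₂ 10.22, B 125.56
Sensible, products 25→245 °C: 5770 kJ/min
Q = ΔH = -29812 kJ/min = -496.87 kW
Heat removed = 496870 W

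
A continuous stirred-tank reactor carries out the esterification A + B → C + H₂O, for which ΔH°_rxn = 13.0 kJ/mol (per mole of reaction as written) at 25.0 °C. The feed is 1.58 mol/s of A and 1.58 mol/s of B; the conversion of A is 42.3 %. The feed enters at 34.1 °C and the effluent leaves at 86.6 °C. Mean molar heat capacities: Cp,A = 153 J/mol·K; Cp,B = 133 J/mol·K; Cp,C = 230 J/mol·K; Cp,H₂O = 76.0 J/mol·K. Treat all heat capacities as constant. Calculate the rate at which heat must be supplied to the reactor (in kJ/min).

Q_in = 1990 kJ/min

Extent of reaction ξ = 0.423 × 1.58 = 0.66834 mol/s
Reaction term: ξ·ΔH°_rxn = 0.66834 × 13.0 = 8.6884 kJ/s
Sensible, feed 34.1→25 °C: -4.1121 kJ/s
Outlet flows (mol/s): A 0.91166, B 0.91166, C 0.66834, H₂O 0.66834
Sensible, products 25→86.6 °C: 28.659 kJ/s
Q = ΔH = 33.236 kJ/s = 33.236 kW
Heat supplied = 1994.1 kJ/min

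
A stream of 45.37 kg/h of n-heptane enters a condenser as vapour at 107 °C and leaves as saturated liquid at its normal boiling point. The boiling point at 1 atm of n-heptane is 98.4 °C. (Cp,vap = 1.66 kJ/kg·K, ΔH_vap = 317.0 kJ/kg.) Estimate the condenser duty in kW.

vapour 107→98.4 °C: -14.276 kJ/kg
condensation at 98.4 °C: -317 kJ/kg
Δh = -14.276 + -317 = -331.28 kJ/kg
Q = ṁ·Δh = 45.37 kg/h × -331.28 kJ/kg = -15030 kJ/h
|Q| = 4.175 kW

Q_c = 4.17 kW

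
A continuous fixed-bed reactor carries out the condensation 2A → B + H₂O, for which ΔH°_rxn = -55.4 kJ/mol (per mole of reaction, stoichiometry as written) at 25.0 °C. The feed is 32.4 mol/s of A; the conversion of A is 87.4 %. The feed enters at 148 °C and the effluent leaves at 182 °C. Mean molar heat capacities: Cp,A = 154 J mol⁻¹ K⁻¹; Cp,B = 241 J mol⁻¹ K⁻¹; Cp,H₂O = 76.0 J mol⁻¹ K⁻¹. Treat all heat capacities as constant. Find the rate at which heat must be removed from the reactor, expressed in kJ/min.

Extent of reaction ξ = 0.874 × 32.4 / 2 = 14.159 mol/s
Reaction term: ξ·ΔH°_rxn = 14.159 × -55.4 = -784.4 kJ/s
Sensible, feed 148→25 °C: -613.72 kJ/s
Outlet flows (mol/s): A 4.0824, B 14.159, H₂O 14.159
Sensible, products 25→182 °C: 803.37 kJ/s
Q = ΔH = -594.74 kJ/s = -594.74 kW
Heat removed = 35685 kJ/min

Q_out = 35700 kJ/min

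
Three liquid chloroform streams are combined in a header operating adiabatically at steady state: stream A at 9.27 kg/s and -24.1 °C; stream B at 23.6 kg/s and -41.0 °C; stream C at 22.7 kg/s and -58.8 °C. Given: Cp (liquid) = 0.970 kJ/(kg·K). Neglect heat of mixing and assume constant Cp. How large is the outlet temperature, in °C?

Energy balance with Q = 0: Σ ṁᵢCp,ᵢ(T_out − Tᵢ) = 0
Σ ṁᵢCp,ᵢTᵢ = 9.27×0.970×-24.1 + 23.6×0.970×-41.0 + 22.7×0.970×-58.8 = -2450
Σ ṁᵢCp,ᵢ = 9.27×0.970 + 23.6×0.970 + 22.7×0.970 = 53.903
T_out = -2450 / 53.903 = -45.452 °C

T_out = -45.5 °C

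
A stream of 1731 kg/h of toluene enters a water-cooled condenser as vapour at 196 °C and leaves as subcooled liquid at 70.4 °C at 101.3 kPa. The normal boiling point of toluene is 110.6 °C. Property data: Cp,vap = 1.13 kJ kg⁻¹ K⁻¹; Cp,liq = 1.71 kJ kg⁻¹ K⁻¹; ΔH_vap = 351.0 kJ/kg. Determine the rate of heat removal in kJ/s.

Q_c = 248 kJ/s

vapour 196→110.6 °C: -96.502 kJ/kg
condensation at 110.6 °C: -351 kJ/kg
liquid 110.6→70.4 °C: -68.742 kJ/kg
Δh = -96.502 + -351 + -68.742 = -516.24 kJ/kg
Q = ṁ·Δh = 1731 kg/h × -516.24 kJ/kg = -893620 kJ/h
|Q| = 248.23 kW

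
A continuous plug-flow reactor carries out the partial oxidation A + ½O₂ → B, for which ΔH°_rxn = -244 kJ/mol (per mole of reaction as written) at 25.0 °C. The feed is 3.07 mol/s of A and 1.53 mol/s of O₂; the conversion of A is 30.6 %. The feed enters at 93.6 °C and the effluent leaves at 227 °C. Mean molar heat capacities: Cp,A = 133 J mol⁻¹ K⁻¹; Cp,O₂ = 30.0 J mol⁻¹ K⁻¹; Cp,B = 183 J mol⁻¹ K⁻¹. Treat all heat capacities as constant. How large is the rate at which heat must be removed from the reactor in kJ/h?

Extent of reaction ξ = 0.306 × 3.07 = 0.93942 mol/s
Reaction term: ξ·ΔH°_rxn = 0.93942 × -244 = -229.22 kJ/s
Sensible, feed 93.6→25 °C: -31.159 kJ/s
Outlet flows (mol/s): A 2.1306, O₂ 1.0603, B 0.93942
Sensible, products 25→227 °C: 98.392 kJ/s
Q = ΔH = -161.99 kJ/s = -161.99 kW
Heat removed = 583150 kJ/h

Q_out = 583000 kJ/h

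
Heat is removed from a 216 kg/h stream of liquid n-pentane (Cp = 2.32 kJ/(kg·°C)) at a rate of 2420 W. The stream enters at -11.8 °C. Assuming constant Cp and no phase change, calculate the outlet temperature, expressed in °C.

Q = 2420 W = 8712 kJ/h
ΔT = Q/(ṁ·Cp) = 8712/(216×2.32) = 17.385 K
T_out = -11.8 − 17.385 = -29.185 °C

T_out = -29.2 °C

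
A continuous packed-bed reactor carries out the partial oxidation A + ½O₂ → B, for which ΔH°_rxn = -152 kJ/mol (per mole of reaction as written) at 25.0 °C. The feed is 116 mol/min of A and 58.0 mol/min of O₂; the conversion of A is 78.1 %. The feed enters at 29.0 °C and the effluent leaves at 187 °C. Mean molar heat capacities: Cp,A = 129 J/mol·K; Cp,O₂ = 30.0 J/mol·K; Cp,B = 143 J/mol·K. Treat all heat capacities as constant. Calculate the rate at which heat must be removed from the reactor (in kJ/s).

Extent of reaction ξ = 0.781 × 116 = 90.596 mol/min
Reaction term: ξ·ΔH°_rxn = 90.596 × -152 = -13771 kJ/min
Sensible, feed 29.0→25 °C: -66.816 kJ/min
Outlet flows (mol/min): A 25.404, O₂ 12.702, B 90.596
Sensible, products 25→187 °C: 2691.4 kJ/min
Q = ΔH = -11146 kJ/min = -185.77 kW
Heat removed = 185.77 kJ/s

Q_out = 186 kJ/s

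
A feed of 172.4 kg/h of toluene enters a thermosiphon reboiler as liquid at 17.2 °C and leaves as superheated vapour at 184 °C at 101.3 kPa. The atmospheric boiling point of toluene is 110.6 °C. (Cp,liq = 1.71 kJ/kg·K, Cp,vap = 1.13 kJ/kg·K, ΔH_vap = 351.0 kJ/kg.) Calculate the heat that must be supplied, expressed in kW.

liquid 17.2→110.6 °C: 159.71 kJ/kg
vaporisation at 110.6 °C: 351 kJ/kg
vapour 110.6→184 °C: 82.942 kJ/kg
Δh = 159.71 + 351 + 82.942 = 593.66 kJ/kg
Q = ṁ·Δh = 172.4 kg/h × 593.66 kJ/kg = 102350 kJ/h
|Q| = 28.43 kW

Q = 28.4 kW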